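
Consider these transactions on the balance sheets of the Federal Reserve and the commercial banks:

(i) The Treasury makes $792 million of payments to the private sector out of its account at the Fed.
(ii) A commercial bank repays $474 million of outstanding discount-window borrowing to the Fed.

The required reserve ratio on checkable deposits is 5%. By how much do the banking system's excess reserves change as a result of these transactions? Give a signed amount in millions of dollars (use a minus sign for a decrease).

+$278.4 million

Government spending $792 million: reserves +$792M, deposits +$792M.
Discount-window repayment $474 million: reserves −$474M, deposits 0.
Totals: Δreserves = +$318M, Δdeposits = +$792M.
Δrequired reserves = 5% × +$792M = +$39.6M.
Δexcess reserves = Δreserves − Δrequired = +$318M − (+$39.6M) = +$278.4 million.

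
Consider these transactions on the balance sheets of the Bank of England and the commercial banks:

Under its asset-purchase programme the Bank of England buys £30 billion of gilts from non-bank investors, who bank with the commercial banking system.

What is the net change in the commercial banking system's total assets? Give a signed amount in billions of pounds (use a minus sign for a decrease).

+£30 billion

Bank of England balance sheet:
  Assets:      Securities +£30B
  Liabilities: Bank reserves +£30B
Commercial banking system:
  Assets:      Reserves at CB +£30B
  Liabilities: Checkable deposits +£30B
Change in total bank assets = +£30 billion.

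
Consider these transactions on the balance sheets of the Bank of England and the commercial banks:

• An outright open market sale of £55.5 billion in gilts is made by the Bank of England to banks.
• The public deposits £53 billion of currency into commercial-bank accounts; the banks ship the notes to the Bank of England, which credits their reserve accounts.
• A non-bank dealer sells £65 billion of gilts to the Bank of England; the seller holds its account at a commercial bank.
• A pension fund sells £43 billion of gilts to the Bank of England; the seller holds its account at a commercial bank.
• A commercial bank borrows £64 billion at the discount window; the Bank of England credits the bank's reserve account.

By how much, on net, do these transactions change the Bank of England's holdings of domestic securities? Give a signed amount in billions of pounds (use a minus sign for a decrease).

OMO sale (to banks) £55.5 billion: securities removed from the Bank of England's portfolio → −£55.5B.
Currency deposit £53 billion: the Bank of England's securities portfolio is untouched → 0.
Asset purchase (from non-banks) £65 billion: securities added to the Bank of England's portfolio → +£65B.
Asset purchase (from non-banks) £43 billion: securities added to the Bank of England's portfolio → +£43B.
Discount-window loan £64 billion: the Bank of England's securities portfolio is untouched → 0.
Net: −55.5 + 0 + 65 + 43 + 0 = +£52.5 billion.

+£52.5 billion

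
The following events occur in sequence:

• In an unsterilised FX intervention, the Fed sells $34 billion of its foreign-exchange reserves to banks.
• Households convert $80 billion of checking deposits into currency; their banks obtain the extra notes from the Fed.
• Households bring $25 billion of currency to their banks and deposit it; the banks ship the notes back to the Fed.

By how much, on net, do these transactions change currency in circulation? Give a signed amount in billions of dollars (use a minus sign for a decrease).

FX sale $34 billion: no currency enters or leaves circulation → 0.
Currency withdrawal $80 billion: notes leave the central bank → +$80B.
Currency deposit $25 billion: notes return to the central bank → −$25B.
Net: 0 + 80 − 25 = +$55 billion.

+$55 billion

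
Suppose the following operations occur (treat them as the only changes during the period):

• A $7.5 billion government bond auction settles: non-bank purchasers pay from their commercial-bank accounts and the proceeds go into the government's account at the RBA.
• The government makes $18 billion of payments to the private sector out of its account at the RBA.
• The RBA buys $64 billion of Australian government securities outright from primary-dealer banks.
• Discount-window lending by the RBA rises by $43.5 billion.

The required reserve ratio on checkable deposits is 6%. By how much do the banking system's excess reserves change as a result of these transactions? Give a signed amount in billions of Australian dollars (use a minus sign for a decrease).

Government account inflow $7.5 billion: reserves −$7.5B, deposits −$7.5B.
Government spending $18 billion: reserves +$18B, deposits +$18B.
OMO purchase (from banks) $64 billion: reserves +$64B, deposits 0.
Discount-window loan $43.5 billion: reserves +$43.5B, deposits 0.
Totals: Δreserves = +$118B, Δdeposits = +$10.5B.
Δrequired reserves = 6% × +$10.5B = +$0.63B.
Δexcess reserves = Δreserves − Δrequired = +$118B − (+$0.63B) = +$117.37 billion.

+$117.37 billion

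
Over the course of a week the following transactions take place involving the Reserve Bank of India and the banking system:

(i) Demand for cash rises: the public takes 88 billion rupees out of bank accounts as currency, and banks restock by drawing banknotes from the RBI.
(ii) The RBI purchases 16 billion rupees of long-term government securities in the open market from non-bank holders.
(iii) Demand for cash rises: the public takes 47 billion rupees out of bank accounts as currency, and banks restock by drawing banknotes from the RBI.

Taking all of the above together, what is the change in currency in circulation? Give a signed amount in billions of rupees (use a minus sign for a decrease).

+135 billion

Currency withdrawal 88 billion rupees: notes leave the central bank → +88B.
Asset purchase (from non-banks) 16 billion rupees: no currency enters or leaves circulation → 0.
Currency withdrawal 47 billion rupees: notes leave the central bank → +47B.
Net: 88 + 0 + 47 = +135 billion.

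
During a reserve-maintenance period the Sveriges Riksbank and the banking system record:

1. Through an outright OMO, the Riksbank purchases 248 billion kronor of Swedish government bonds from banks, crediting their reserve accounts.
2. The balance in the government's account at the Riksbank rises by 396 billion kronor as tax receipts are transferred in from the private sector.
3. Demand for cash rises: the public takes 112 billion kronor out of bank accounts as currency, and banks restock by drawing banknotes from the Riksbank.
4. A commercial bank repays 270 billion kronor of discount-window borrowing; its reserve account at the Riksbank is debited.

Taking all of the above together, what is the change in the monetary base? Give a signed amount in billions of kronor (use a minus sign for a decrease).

OMO purchase (from banks) 248 billion kronor: Riksbank balance sheet expands → +248B.
Government account inflow 396 billion kronor: reserves shift to a non-base liability → −396B.
Currency withdrawal 112 billion kronor: just a shift between currency and reserves — both are base money → 0.
Discount-window repayment 270 billion kronor: Riksbank balance sheet contracts → −270B.
Net: 248 − 396 + 0 − 270 = -418 billion.

-418 billion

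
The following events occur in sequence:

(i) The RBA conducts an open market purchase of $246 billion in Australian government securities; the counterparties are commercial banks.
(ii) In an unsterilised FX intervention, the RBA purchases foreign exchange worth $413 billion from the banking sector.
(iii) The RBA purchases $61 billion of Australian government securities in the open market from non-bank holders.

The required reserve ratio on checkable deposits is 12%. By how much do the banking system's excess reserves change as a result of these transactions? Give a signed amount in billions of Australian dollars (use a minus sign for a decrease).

OMO purchase (from banks) $246 billion: reserves +$246B, deposits 0.
FX purchase $413 billion: reserves +$413B, deposits 0.
Asset purchase (from non-banks) $61 billion: reserves +$61B, deposits +$61B.
Totals: Δreserves = +$720B, Δdeposits = +$61B.
Δrequired reserves = 12% × +$61B = +$7.32B.
Δexcess reserves = Δreserves − Δrequired = +$720B − (+$7.32B) = +$712.68 billion.

+$712.68 billion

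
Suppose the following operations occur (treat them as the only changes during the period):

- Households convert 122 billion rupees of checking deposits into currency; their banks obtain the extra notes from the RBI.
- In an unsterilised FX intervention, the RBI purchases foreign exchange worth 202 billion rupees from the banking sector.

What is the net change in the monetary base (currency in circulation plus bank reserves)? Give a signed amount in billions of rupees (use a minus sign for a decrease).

+202 billion

RBI balance sheet:
  Assets:      Foreign assets +202B
  Liabilities: Bank reserves +80B, Currency in circulation +122B
Commercial banking system:
  Assets:      Reserves at CB +80B, Foreign assets −202B
  Liabilities: Checkable deposits −122B
Monetary base = currency + reserves: +122B + (+80B) = +202 billion.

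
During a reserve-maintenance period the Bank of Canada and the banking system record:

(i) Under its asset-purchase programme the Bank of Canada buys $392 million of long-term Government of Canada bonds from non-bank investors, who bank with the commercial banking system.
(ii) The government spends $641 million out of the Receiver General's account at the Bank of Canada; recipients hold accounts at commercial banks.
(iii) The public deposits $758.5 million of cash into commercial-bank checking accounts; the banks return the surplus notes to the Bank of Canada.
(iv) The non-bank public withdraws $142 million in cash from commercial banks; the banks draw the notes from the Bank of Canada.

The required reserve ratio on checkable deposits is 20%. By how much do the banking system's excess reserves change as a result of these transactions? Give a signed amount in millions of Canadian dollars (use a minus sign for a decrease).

+$1319.6 million

Asset purchase (from non-banks) $392 million: reserves +$392M, deposits +$392M.
Government spending $641 million: reserves +$641M, deposits +$641M.
Currency deposit $758.5 million: reserves +$758.5M, deposits +$758.5M.
Currency withdrawal $142 million: reserves −$142M, deposits −$142M.
Totals: Δreserves = +$1649.5M, Δdeposits = +$1649.5M.
Δrequired reserves = 20% × +$1649.5M = +$329.9M.
Δexcess reserves = Δreserves − Δrequired = +$1649.5M − (+$329.9M) = +$1319.6 million.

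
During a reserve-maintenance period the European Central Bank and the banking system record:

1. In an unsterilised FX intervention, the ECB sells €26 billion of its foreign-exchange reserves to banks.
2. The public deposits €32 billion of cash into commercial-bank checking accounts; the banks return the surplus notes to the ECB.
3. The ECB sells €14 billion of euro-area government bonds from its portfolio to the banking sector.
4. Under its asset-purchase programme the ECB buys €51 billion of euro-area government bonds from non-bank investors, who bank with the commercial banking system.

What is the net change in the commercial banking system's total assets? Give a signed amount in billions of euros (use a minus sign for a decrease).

+€83 billion

ECB balance sheet:
  Assets:      Securities +€37B, Foreign assets −€26B
  Liabilities: Bank reserves +€43B, Currency in circulation −€32B
Commercial banking system:
  Assets:      Reserves at CB +€43B, Securities +€14B, Foreign assets +€26B
  Liabilities: Checkable deposits +€83B
Change in total bank assets = +€83 billion.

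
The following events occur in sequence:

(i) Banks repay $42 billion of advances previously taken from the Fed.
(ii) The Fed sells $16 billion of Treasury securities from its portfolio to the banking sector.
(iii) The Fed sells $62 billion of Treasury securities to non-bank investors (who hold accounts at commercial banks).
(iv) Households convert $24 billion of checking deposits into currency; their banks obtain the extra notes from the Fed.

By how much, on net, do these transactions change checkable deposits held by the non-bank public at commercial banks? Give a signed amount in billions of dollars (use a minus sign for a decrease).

-$86 billion

Fed balance sheet:
  Assets:      Securities −$78B, Loans to banks −$42B
  Liabilities: Bank reserves −$144B, Currency in circulation +$24B
Commercial banking system:
  Assets:      Reserves at CB −$144B, Securities +$16B
  Liabilities: Checkable deposits −$86B, Borrowings from CB −$42B
So the change in checkable deposits held by the non-bank public at commercial banks is -$86 billion.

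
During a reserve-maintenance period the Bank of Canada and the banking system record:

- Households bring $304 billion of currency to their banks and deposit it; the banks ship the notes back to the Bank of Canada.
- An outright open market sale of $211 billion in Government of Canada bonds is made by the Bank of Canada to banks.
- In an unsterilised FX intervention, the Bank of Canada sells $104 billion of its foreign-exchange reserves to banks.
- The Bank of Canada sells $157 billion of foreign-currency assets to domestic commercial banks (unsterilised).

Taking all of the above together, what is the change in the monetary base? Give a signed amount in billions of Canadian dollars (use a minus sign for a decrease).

-$472 billion

Bank of Canada balance sheet:
  Assets:      Securities −$211B, Foreign assets −$261B
  Liabilities: Bank reserves −$168B, Currency in circulation −$304B
Monetary base = currency + reserves: −$304B + (−$168B) = -$472 billion.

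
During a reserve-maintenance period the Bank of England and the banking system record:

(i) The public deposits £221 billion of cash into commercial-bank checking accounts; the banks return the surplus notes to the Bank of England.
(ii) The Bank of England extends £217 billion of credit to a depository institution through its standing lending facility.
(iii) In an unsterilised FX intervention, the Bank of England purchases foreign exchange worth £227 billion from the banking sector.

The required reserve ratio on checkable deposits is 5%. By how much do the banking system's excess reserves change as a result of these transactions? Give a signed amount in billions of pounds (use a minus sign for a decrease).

Currency deposit £221 billion: reserves +£221B, deposits +£221B.
Discount-window loan £217 billion: reserves +£217B, deposits 0.
FX purchase £227 billion: reserves +£227B, deposits 0.
Totals: Δreserves = +£665B, Δdeposits = +£221B.
Δrequired reserves = 5% × +£221B = +£11.05B.
Δexcess reserves = Δreserves − Δrequired = +£665B − (+£11.05B) = +£653.95 billion.

+£653.95 billion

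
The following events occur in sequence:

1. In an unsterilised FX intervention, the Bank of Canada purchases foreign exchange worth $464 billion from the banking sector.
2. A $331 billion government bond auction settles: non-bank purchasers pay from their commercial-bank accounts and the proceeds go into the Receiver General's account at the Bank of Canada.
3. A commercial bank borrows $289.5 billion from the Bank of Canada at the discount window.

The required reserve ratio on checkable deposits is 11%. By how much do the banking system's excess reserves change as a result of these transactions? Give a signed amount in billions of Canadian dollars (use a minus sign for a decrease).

FX purchase $464 billion: reserves +$464B, deposits 0.
Government account inflow $331 billion: reserves −$331B, deposits −$331B.
Discount-window loan $289.5 billion: reserves +$289.5B, deposits 0.
Totals: Δreserves = +$422.5B, Δdeposits = −$331B.
Δrequired reserves = 11% × −$331B = −$36.41B.
Δexcess reserves = Δreserves − Δrequired = +$422.5B − (−$36.41B) = +$458.91 billion.

+$458.91 billion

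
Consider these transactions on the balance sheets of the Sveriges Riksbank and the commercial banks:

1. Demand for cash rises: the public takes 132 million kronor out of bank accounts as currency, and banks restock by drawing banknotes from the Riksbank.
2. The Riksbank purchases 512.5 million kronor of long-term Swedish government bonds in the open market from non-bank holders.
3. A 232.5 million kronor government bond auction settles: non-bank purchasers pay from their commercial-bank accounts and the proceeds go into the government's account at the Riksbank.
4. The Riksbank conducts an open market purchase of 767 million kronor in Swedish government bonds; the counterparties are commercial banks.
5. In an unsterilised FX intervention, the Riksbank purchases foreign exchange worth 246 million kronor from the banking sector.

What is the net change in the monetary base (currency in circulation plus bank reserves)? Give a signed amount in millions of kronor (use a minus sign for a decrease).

Currency withdrawal 132 million kronor: just a shift between currency and reserves — both are base money → 0.
Asset purchase (from non-banks) 512.5 million kronor: Riksbank balance sheet expands → +512.5M.
Government account inflow 232.5 million kronor: reserves shift to a non-base liability → −232.5M.
OMO purchase (from banks) 767 million kronor: Riksbank balance sheet expands → +767M.
FX purchase 246 million kronor: Riksbank balance sheet expands → +246M.
Net: 0 + 512.5 − 232.5 + 767 + 246 = +1293 million.

+1293 million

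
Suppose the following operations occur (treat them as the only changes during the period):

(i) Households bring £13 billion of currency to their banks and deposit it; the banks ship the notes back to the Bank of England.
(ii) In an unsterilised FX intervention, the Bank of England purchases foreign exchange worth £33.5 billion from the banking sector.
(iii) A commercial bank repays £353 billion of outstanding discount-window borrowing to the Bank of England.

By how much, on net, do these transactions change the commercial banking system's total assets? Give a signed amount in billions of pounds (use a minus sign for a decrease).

Bank of England balance sheet:
  Assets:      Loans to banks −£353B, Foreign assets +£33.5B
  Liabilities: Bank reserves −£306.5B, Currency in circulation −£13B
Commercial banking system:
  Assets:      Reserves at CB −£306.5B, Foreign assets −£33.5B
  Liabilities: Checkable deposits +£13B, Borrowings from CB −£353B
Change in total bank assets = -£340 billion.

-£340 billion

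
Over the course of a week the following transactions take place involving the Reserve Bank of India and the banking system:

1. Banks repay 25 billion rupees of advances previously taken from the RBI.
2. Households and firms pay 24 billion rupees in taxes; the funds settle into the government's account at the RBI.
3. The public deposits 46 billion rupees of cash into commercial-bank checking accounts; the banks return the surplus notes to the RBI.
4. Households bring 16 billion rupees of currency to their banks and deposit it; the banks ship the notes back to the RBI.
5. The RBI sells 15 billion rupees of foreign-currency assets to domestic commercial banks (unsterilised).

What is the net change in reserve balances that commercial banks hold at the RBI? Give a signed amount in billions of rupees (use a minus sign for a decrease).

-2 billion

Discount-window repayment 25 billion rupees: repayment is debited from reserves → −25B.
Government account inflow 24 billion rupees: funds move from bank reserves into the government account → −24B.
Currency deposit 46 billion rupees: returned notes are swapped for reserve credit → +46B.
Currency deposit 16 billion rupees: returned notes are swapped for reserve credit → +16B.
FX sale 15 billion rupees: the buying banks pay out of their reserve balances → −15B.
Net: −25 − 24 + 46 + 16 − 15 = -2 billion.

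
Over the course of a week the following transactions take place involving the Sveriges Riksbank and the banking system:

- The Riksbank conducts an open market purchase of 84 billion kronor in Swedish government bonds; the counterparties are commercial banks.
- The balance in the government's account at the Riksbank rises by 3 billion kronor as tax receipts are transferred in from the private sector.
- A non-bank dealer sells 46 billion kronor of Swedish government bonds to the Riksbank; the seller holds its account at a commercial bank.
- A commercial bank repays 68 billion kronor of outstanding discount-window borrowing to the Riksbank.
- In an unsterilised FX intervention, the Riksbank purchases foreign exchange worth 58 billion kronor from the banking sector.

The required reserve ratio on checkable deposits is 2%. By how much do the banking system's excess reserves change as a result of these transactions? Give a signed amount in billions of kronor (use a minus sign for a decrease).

OMO purchase (from banks) 84 billion kronor: reserves +84B, deposits 0.
Government account inflow 3 billion kronor: reserves −3B, deposits −3B.
Asset purchase (from non-banks) 46 billion kronor: reserves +46B, deposits +46B.
Discount-window repayment 68 billion kronor: reserves −68B, deposits 0.
FX purchase 58 billion kronor: reserves +58B, deposits 0.
Totals: Δreserves = +117B, Δdeposits = +43B.
Δrequired reserves = 2% × +43B = +0.86B.
Δexcess reserves = Δreserves − Δrequired = +117B − (+0.86B) = +116.14 billion.

+116.14 billion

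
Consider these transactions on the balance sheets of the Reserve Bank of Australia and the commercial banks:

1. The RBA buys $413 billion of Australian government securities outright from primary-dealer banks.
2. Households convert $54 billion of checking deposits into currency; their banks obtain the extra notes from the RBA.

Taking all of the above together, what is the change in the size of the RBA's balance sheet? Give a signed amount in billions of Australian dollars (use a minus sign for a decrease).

+$413 billion

OMO purchase (from banks) $413 billion: an RBA asset is acquired → +$413B.
Currency withdrawal $54 billion: only the composition of liabilities changes → 0.
Net: 413 + 0 = +$413 billion.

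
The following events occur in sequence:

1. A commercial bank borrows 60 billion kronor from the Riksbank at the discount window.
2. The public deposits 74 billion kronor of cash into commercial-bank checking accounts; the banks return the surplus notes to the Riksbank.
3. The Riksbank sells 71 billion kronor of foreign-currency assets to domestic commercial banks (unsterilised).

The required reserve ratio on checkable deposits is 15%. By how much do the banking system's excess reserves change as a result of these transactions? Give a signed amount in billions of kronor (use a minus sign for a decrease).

Discount-window loan 60 billion kronor: reserves +60B, deposits 0.
Currency deposit 74 billion kronor: reserves +74B, deposits +74B.
FX sale 71 billion kronor: reserves −71B, deposits 0.
Totals: Δreserves = +63B, Δdeposits = +74B.
Δrequired reserves = 15% × +74B = +11.1B.
Δexcess reserves = Δreserves − Δrequired = +63B − (+11.1B) = +51.9 billion.

+51.9 billion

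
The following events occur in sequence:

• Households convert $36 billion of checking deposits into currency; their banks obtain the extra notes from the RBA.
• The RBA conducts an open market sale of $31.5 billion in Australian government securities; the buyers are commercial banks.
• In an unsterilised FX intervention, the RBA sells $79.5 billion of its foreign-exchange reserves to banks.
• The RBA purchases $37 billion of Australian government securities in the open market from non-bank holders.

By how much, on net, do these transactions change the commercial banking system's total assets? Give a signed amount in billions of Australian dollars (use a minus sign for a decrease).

+$1 billion

RBA balance sheet:
  Assets:      Securities +$5.5B, Foreign assets −$79.5B
  Liabilities: Bank reserves −$110B, Currency in circulation +$36B
Commercial banking system:
  Assets:      Reserves at CB −$110B, Securities +$31.5B, Foreign assets +$79.5B
  Liabilities: Checkable deposits +$1B
Change in total bank assets = +$1 billion.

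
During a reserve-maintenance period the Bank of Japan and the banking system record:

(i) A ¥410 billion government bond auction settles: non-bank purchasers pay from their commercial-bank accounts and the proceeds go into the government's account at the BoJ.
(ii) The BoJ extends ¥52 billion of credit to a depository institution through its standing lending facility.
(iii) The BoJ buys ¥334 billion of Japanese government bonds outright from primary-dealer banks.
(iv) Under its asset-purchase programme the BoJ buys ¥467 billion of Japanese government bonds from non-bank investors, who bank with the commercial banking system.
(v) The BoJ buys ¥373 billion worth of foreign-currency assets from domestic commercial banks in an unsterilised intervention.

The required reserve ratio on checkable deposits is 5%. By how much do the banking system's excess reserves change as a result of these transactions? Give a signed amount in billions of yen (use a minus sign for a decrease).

Government account inflow ¥410 billion: reserves −¥410B, deposits −¥410B.
Discount-window loan ¥52 billion: reserves +¥52B, deposits 0.
OMO purchase (from banks) ¥334 billion: reserves +¥334B, deposits 0.
Asset purchase (from non-banks) ¥467 billion: reserves +¥467B, deposits +¥467B.
FX purchase ¥373 billion: reserves +¥373B, deposits 0.
Totals: Δreserves = +¥816B, Δdeposits = +¥57B.
Δrequired reserves = 5% × +¥57B = +¥2.85B.
Δexcess reserves = Δreserves − Δrequired = +¥816B − (+¥2.85B) = +¥813.15 billion.

+¥813.15 billion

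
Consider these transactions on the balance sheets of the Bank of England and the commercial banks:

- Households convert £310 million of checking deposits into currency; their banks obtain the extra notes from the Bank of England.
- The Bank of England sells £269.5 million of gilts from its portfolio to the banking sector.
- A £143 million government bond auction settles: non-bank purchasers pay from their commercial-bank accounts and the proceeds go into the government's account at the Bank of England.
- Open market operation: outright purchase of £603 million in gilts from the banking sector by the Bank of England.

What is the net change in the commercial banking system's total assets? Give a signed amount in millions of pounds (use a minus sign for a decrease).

-£453 million

Currency withdrawal £310 million: bank balance sheets shrink → −£310M.
OMO sale (to banks) £269.5 million: just an asset swap on bank balance sheets → 0.
Government account inflow £143 million: bank balance sheets shrink → −£143M.
OMO purchase (from banks) £603 million: just an asset swap on bank balance sheets → 0.
Net: −310 + 0 − 143 + 0 = -£453 million.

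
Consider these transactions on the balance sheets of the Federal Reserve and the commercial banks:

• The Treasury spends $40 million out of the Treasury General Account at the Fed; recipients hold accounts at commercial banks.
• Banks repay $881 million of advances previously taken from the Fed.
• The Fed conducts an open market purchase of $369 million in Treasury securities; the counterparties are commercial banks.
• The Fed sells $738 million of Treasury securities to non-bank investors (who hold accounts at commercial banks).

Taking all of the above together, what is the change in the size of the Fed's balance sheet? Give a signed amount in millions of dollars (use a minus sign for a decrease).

-$1250 million

Government spending $40 million: only the composition of liabilities changes → 0.
Discount-window repayment $881 million: a Fed asset is shed → −$881M.
OMO purchase (from banks) $369 million: a Fed asset is acquired → +$369M.
Asset sale (to non-banks) $738 million: a Fed asset is shed → −$738M.
Net: 0 − 881 + 369 − 738 = -$1250 million.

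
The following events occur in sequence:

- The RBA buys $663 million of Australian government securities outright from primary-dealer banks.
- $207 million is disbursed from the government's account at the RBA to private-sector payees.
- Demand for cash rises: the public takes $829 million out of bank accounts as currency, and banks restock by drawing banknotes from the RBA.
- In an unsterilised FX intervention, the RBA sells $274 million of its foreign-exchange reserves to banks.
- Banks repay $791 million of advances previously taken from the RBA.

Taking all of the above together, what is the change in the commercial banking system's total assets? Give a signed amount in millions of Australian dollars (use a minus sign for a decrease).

OMO purchase (from banks) $663 million: just an asset swap on bank balance sheets → 0.
Government spending $207 million: bank balance sheets expand → +$207M.
Currency withdrawal $829 million: bank balance sheets shrink → −$829M.
FX sale $274 million: just an asset swap on bank balance sheets → 0.
Discount-window repayment $791 million: bank balance sheets shrink → −$791M.
Net: 0 + 207 − 829 + 0 − 791 = -$1413 million.

-$1413 million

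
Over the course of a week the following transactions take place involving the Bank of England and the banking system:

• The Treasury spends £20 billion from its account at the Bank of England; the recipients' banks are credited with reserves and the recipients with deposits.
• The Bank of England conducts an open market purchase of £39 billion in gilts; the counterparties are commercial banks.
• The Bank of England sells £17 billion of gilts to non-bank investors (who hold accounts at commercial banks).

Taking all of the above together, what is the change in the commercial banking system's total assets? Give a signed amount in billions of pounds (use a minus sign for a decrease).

+£3 billion

Bank of England balance sheet:
  Assets:      Securities +£22B
  Liabilities: Bank reserves +£42B, Government deposits −£20B
Commercial banking system:
  Assets:      Reserves at CB +£42B, Securities −£39B
  Liabilities: Checkable deposits +£3B
Change in total bank assets = +£3 billion.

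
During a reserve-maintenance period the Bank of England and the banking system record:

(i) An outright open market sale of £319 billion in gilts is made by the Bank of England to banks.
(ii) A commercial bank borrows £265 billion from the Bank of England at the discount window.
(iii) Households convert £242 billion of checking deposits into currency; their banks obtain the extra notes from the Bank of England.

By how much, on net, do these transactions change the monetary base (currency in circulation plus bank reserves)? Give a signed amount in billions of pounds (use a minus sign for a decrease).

-£54 billion

OMO sale (to banks) £319 billion: Bank of England balance sheet contracts → −£319B.
Discount-window loan £265 billion: Bank of England balance sheet expands → +£265B.
Currency withdrawal £242 billion: just a shift between currency and reserves — both are base money → 0.
Net: −319 + 265 + 0 = -£54 billion.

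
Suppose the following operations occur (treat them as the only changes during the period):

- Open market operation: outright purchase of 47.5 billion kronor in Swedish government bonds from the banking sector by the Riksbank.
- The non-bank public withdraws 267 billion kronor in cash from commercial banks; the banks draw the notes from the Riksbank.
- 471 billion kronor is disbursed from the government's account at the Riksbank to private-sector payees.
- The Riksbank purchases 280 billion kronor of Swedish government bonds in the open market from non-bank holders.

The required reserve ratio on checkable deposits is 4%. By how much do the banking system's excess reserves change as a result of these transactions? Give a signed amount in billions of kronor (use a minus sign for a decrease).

OMO purchase (from banks) 47.5 billion kronor: reserves +47.5B, deposits 0.
Currency withdrawal 267 billion kronor: reserves −267B, deposits −267B.
Government spending 471 billion kronor: reserves +471B, deposits +471B.
Asset purchase (from non-banks) 280 billion kronor: reserves +280B, deposits +280B.
Totals: Δreserves = +531.5B, Δdeposits = +484B.
Δrequired reserves = 4% × +484B = +19.36B.
Δexcess reserves = Δreserves − Δrequired = +531.5B − (+19.36B) = +512.14 billion.

+512.14 billion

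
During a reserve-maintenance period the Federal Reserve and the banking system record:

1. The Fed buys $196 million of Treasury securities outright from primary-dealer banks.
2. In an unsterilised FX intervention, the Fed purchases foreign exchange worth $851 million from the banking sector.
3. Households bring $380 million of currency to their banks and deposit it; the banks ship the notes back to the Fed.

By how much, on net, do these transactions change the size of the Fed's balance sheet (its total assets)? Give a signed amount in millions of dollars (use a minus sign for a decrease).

+$1047 million

OMO purchase (from banks) $196 million: a Fed asset is acquired → +$196M.
FX purchase $851 million: a Fed asset is acquired → +$851M.
Currency deposit $380 million: only the composition of liabilities changes → 0.
Net: 196 + 851 + 0 = +$1047 million.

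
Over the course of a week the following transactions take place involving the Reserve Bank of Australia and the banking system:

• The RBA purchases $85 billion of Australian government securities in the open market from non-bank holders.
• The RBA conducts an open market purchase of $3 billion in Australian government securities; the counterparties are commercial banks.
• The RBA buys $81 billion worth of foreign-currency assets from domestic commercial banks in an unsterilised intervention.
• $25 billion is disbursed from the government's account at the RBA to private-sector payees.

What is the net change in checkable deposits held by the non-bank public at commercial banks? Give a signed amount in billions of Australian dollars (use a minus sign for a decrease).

+$110 billion

Asset purchase (from non-banks) $85 billion: non-bank counterparties' bank balances rise → +$85B.
OMO purchase (from banks) $3 billion: the counterparty is a bank, so public deposits are unchanged → 0.
FX purchase $81 billion: the counterparty is a bank, so public deposits are unchanged → 0.
Government spending $25 billion: non-bank counterparties' bank balances rise → +$25B.
Net: 85 + 0 + 0 + 25 = +$110 billion.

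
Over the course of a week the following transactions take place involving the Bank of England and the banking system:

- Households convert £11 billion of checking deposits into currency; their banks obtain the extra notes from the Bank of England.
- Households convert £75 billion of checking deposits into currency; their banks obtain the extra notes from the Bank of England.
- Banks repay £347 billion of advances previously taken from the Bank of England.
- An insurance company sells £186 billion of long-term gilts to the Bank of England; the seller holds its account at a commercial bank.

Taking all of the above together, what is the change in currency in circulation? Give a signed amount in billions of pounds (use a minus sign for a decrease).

+£86 billion

Currency withdrawal £11 billion: notes leave the central bank → +£11B.
Currency withdrawal £75 billion: notes leave the central bank → +£75B.
Discount-window repayment £347 billion: no currency enters or leaves circulation → 0.
Asset purchase (from non-banks) £186 billion: no currency enters or leaves circulation → 0.
Net: 11 + 75 + 0 + 0 = +£86 billion.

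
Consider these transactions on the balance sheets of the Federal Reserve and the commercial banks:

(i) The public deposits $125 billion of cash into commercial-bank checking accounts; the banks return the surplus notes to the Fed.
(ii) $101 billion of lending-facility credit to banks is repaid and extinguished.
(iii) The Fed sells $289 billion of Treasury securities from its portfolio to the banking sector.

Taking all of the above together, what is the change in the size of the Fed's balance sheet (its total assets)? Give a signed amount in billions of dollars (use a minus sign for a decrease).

-$390 billion

Fed balance sheet:
  Assets:      Securities −$289B, Loans to banks −$101B
  Liabilities: Bank reserves −$265B, Currency in circulation −$125B
Change in total Fed assets = -$390 billion.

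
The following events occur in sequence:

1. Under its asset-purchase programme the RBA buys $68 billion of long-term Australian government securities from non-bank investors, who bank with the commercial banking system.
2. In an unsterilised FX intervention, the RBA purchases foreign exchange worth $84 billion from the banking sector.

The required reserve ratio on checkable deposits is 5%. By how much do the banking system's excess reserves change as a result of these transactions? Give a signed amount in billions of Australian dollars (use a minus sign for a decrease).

Asset purchase (from non-banks) $68 billion: reserves +$68B, deposits +$68B.
FX purchase $84 billion: reserves +$84B, deposits 0.
Totals: Δreserves = +$152B, Δdeposits = +$68B.
Δrequired reserves = 5% × +$68B = +$3.4B.
Δexcess reserves = Δreserves − Δrequired = +$152B − (+$3.4B) = +$148.6 billion.

+$148.6 billion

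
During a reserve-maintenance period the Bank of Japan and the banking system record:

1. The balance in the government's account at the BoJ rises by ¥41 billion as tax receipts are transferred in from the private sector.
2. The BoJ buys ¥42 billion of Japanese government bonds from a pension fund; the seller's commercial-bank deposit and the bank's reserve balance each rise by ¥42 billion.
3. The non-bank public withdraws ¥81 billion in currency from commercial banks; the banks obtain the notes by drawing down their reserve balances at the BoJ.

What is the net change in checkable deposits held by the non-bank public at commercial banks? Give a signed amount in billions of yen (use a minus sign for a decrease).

Government account inflow ¥41 billion: non-bank counterparties' bank balances fall → −¥41B.
Asset purchase (from non-banks) ¥42 billion: non-bank counterparties' bank balances rise → +¥42B.
Currency withdrawal ¥81 billion: non-bank counterparties' bank balances fall → −¥81B.
Net: −41 + 42 − 81 = -¥80 billion.

-¥80 billion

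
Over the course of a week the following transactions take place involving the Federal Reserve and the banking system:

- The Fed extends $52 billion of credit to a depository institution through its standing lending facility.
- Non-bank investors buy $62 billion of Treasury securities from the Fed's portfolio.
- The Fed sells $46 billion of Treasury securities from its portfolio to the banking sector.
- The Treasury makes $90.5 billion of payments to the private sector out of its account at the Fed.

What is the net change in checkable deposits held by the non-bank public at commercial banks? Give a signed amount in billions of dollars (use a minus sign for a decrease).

Discount-window loan $52 billion: the counterparty is a bank, so public deposits are unchanged → 0.
Asset sale (to non-banks) $62 billion: non-bank counterparties' bank balances fall → −$62B.
OMO sale (to banks) $46 billion: the counterparty is a bank, so public deposits are unchanged → 0.
Government spending $90.5 billion: non-bank counterparties' bank balances rise → +$90.5B.
Net: 0 − 62 + 0 + 90.5 = +$28.5 billion.

+$28.5 billion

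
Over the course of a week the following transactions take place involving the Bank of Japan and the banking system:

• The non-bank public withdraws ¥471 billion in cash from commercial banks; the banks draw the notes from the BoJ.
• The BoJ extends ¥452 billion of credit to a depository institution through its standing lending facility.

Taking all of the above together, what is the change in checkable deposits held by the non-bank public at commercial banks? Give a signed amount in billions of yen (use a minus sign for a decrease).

BoJ balance sheet:
  Assets:      Loans to banks +¥452B
  Liabilities: Bank reserves −¥19B, Currency in circulation +¥471B
Commercial banking system:
  Assets:      Reserves at CB −¥19B
  Liabilities: Checkable deposits −¥471B, Borrowings from CB +¥452B
So the change in checkable deposits held by the non-bank public at commercial banks is -¥471 billion.

-¥471 billion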